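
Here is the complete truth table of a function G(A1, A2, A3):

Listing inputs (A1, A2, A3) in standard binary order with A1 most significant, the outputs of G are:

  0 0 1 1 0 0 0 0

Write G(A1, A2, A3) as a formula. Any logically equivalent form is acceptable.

G(A1, A2, A3) = ((~A1 & A2) & ~A3) | ((~A1 & A2) & A3)

Collect the rows where G=1 — (0,1,0), (0,1,1) — and write one minterm per row: ¬A1·A2·¬A3, ¬A1·A2·A3. Their union (logical OR) reproduces the table exactly.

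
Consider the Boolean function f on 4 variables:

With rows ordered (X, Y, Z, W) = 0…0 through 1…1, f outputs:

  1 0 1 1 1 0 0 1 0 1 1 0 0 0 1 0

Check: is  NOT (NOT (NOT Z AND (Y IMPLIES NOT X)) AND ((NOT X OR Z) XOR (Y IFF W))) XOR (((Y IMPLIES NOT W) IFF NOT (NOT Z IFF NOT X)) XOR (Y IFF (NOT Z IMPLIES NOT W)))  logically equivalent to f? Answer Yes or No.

No

Test each input against both f and the formula:
  X=0, Y=0, Z=0, W=0: formula gives 1, f = 1 ✓
  X=0, Y=0, Z=0, W=1: formula gives 0, f = 0 ✓
  X=0, Y=0, Z=1, W=0: formula gives 0, but f = 1 ✗
Row (0,0,1,0) is a counterexample, so the formula is not equivalent to f.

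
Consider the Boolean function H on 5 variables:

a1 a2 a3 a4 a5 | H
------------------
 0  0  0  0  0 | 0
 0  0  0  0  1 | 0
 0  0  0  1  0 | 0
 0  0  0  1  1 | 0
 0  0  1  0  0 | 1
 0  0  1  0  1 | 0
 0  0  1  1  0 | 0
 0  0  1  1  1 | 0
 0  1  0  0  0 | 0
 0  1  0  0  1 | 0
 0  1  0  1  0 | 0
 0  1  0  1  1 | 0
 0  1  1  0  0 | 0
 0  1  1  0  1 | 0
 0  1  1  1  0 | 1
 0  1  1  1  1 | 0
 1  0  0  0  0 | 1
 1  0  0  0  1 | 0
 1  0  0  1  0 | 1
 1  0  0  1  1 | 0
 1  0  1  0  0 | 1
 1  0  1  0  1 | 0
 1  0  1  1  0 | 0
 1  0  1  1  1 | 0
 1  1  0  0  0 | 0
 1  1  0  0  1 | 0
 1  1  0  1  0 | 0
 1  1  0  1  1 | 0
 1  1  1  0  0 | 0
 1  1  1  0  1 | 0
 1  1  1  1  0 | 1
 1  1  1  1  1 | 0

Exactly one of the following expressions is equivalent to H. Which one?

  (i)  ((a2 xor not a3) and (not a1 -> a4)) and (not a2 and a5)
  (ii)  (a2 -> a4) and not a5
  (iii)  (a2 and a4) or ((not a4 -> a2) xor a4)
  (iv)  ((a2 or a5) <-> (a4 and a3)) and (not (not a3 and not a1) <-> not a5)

iv

(i) disagrees with H on (0,0,0,1,1) (formula → 1, table → 0); rule it out.
(ii) disagrees with H on (0,0,0,0,0) (formula → 1, table → 0); rule it out.
(iii) disagrees with H on (0,0,1,0,0) (formula → 0, table → 1); rule it out.
That leaves (iv). Evaluating it on every row reproduces the table of H exactly.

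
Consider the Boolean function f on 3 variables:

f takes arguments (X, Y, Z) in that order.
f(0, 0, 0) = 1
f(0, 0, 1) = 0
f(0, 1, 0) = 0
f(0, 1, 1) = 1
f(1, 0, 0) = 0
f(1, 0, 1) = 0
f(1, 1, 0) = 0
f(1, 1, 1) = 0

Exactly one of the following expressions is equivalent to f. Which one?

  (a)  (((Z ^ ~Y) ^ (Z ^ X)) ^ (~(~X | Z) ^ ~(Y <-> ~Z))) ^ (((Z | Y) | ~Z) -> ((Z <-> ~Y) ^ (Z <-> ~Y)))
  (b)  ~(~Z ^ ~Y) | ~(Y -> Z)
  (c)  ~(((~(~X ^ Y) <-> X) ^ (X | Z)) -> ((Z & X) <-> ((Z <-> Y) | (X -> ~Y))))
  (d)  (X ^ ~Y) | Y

(a) fails at (0,0,0): the formula yields 0, f is 1.
(b) fails at (0,1,0): the formula yields 1, f is 0.
(d) fails at (0,0,1): the formula yields 1, f is 0.
Only (c) survives; checking it on all 8 rows confirms it matches f.

c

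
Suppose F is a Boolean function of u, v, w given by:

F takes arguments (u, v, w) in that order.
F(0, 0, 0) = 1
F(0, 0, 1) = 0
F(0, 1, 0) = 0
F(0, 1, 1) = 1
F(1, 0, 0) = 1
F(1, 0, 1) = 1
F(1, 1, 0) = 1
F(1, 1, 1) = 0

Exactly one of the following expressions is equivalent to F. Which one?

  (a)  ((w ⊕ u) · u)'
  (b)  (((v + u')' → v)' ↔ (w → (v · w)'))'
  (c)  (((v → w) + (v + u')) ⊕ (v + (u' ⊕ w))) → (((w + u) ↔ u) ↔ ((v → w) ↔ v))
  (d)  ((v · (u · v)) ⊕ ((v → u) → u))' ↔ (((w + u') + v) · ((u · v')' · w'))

(a) disagrees with F on (0,0,1) (formula → 1, table → 0); rule it out.
(b) disagrees with F on (0,0,1) (formula → 1, table → 0); rule it out.
(c) disagrees with F on (0,0,1) (formula → 1, table → 0); rule it out.
Only (d) survives; checking it on all 8 rows confirms it matches F.

d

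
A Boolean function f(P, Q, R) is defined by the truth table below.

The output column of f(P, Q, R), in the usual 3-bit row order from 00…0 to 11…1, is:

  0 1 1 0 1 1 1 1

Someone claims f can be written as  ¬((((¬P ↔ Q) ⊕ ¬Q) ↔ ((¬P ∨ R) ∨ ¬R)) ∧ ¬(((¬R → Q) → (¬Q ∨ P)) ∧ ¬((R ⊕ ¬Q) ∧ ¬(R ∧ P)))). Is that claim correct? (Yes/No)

No

Evaluate ¬((((¬P ↔ Q) ⊕ ¬Q) ↔ ((¬P ∨ R) ∨ ¬R)) ∧ ¬(((¬R → Q) → (¬Q ∨ P)) ∧ ¬((R ⊕ ¬Q) ∧ ¬(R ∧ P)))) on each row and compare to f:
  P=0, Q=0, R=0: formula gives 0, f = 0 ✓
  P=0, Q=0, R=1: formula gives 1, f = 1 ✓
  P=0, Q=1, R=0: formula gives 0, but f = 1 ✗
Since they disagree at (0,1,0), the expression is not a correct formula for f.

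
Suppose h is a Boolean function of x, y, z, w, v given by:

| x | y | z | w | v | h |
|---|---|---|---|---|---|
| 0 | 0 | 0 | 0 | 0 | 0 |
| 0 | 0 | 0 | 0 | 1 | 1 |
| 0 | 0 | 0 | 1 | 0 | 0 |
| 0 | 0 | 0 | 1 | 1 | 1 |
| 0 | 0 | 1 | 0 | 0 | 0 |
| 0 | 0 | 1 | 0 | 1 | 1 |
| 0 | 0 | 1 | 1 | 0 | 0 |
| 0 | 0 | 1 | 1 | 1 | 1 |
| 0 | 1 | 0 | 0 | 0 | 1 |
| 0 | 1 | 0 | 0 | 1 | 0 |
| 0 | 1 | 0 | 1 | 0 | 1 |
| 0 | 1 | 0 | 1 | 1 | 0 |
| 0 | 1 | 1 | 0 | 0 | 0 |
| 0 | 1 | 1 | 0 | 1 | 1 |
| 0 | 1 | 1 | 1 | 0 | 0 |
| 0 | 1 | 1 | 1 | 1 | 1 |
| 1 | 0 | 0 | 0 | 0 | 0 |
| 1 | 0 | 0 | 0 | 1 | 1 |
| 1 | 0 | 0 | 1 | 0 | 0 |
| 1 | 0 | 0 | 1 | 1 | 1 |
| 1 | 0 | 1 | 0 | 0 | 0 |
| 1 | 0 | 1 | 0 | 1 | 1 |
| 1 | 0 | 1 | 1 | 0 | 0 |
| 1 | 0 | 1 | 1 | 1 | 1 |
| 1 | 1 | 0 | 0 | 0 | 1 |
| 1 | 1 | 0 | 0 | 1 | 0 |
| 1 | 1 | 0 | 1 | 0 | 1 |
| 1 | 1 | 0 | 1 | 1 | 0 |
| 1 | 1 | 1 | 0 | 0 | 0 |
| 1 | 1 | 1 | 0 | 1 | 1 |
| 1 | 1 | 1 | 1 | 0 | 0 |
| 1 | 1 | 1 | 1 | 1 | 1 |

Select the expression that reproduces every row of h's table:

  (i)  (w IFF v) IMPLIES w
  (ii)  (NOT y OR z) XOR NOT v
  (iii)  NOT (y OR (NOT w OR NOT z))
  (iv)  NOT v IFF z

(i) disagrees with h on (0,0,0,1,0) (formula → 1, table → 0); rule it out.
(iii) disagrees with h on (0,0,0,0,1) (formula → 0, table → 1); rule it out.
(iv) disagrees with h on (0,0,1,0,0) (formula → 1, table → 0); rule it out.
That leaves (ii). Evaluating it on every row reproduces the table of h exactly.

ii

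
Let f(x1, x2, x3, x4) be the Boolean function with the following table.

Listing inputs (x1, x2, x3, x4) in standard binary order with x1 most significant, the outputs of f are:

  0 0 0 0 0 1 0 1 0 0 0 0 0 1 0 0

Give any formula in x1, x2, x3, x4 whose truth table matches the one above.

Collect the rows where f=1 — (0,1,0,1), (0,1,1,1), (1,1,0,1) — and write one minterm per row: ¬x1·x2·¬x3·x4, ¬x1·x2·x3·x4, x1·x2·¬x3·x4. Their union (logical OR) reproduces the table exactly.

f(x1, x2, x3, x4) = ((((¬x1 ∧ x2) ∧ ¬x3) ∧ x4) ∨ (((¬x1 ∧ x2) ∧ x3) ∧ x4)) ∨ (((x1 ∧ x2) ∧ ¬x3) ∧ x4)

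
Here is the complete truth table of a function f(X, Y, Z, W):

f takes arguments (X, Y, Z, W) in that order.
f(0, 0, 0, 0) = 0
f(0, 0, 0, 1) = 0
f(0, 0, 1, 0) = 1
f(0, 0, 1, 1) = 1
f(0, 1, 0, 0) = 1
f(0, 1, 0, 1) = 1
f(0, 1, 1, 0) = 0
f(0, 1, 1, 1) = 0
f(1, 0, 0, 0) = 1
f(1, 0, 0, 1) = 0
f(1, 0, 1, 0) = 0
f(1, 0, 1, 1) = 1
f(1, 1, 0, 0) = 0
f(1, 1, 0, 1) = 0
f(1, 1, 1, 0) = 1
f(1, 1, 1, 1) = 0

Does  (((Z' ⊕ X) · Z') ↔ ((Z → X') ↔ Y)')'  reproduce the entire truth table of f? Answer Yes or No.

Check the formula against f row by row:
  X=0, Y=0, Z=0, W=0: formula gives 0, f = 0 ✓
  X=0, Y=0, Z=0, W=1: formula gives 0, f = 0 ✓
  X=0, Y=0, Z=1, W=0: formula gives 1, f = 1 ✓
  X=0, Y=0, Z=1, W=1: formula gives 1, f = 1 ✓
  …
  X=1, Y=0, Z=0, W=1: formula gives 1, but f = 0 ✗
A single disagreement suffices: at (1,0,0,1) they differ, so the formula does not compute f.

No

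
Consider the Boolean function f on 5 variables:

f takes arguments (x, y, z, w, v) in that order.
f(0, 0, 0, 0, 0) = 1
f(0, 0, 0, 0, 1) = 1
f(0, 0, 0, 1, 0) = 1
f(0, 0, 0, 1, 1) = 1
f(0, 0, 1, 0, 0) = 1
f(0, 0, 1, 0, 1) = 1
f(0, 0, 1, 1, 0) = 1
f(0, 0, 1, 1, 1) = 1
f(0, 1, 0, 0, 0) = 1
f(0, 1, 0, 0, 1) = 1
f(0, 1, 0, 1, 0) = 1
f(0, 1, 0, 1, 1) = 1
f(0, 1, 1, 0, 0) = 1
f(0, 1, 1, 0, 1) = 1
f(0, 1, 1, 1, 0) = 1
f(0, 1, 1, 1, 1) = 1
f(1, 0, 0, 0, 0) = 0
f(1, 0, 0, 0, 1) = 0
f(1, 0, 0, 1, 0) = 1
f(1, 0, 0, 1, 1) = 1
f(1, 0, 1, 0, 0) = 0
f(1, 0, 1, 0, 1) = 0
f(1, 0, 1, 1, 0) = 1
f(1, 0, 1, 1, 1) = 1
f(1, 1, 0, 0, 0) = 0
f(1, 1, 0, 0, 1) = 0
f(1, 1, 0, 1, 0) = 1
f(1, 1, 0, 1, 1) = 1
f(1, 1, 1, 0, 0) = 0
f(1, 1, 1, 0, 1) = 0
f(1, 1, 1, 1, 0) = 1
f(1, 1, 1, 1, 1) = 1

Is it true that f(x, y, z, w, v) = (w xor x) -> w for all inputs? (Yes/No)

Yes

Check the formula against f row by row:
  x=0, y=0, z=0, w=0, v=0: formula gives 1, f = 1 ✓
  x=0, y=0, z=0, w=0, v=1: formula gives 1, f = 1 ✓
  x=0, y=0, z=0, w=1, v=0: formula gives 1, f = 1 ✓
  x=0, y=0, z=0, w=1, v=1: formula gives 1, f = 1 ✓
  … (the remaining 28 rows also agree.)
All 32 rows match — the expression computes f exactly.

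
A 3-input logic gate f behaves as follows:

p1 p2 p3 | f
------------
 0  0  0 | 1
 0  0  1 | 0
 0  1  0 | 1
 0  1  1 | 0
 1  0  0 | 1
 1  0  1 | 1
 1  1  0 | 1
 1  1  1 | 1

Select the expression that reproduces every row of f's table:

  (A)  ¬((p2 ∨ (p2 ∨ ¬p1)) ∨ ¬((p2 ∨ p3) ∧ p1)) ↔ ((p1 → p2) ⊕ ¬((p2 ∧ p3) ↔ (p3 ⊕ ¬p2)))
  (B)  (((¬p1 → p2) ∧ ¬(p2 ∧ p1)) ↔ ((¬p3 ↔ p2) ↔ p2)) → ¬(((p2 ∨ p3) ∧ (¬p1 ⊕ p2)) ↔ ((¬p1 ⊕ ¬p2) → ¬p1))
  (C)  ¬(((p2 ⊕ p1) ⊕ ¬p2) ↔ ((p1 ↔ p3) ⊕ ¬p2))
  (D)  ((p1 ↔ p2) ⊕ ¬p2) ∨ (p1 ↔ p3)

D

(A): at (0,1,0) it gives 0, but f = 1 — eliminated.
(B): at (0,1,1) it gives 1, but f = 0 — eliminated.
(C): at (0,1,0) it gives 0, but f = 1 — eliminated.
(D) is the remaining candidate, and it agrees with f on all 8 inputs.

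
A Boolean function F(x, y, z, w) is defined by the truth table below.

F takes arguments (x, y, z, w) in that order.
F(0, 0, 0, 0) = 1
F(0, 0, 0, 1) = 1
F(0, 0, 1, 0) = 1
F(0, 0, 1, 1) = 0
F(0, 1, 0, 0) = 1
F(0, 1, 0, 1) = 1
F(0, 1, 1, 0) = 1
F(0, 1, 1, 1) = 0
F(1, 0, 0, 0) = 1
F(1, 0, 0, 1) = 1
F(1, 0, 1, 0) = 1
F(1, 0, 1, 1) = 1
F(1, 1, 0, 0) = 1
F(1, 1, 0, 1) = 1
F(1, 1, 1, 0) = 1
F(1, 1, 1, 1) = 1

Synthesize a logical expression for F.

There are just 2 zero rows: (0,0,1,1), (0,1,1,1). Their minterms are ¬x·¬y·z·w, ¬x·y·z·w; the OR of those covers precisely the 0-outputs, and negating it yields F.

F(x, y, z, w) = ¬((((¬x ∧ ¬y) ∧ z) ∧ w) ∨ (((¬x ∧ y) ∧ z) ∧ w))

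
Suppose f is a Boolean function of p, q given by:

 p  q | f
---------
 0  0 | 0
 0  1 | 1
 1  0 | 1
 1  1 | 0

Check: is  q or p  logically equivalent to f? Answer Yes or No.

No

Evaluate q or p on each row and compare to f:
  p=0, q=0: formula gives 0, f = 0 ✓
  p=0, q=1: formula gives 1, f = 1 ✓
  p=1, q=0: formula gives 1, f = 1 ✓
  p=1, q=1: formula gives 1, but f = 0 ✗
Since they disagree at (1,1), the expression is not a correct formula for f.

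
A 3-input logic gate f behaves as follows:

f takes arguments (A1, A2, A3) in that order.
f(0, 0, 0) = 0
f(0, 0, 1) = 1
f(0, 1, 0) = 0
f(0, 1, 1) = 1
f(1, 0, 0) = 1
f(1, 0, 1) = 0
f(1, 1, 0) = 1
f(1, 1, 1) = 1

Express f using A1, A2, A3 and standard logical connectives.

f(A1, A2, A3) = ¬((((¬A1 ∧ ¬A2) ∧ ¬A3) ∨ ((¬A1 ∧ A2) ∧ ¬A3)) ∨ ((A1 ∧ ¬A2) ∧ A3))

f is 0 on only 3 rows — (0,0,0), (0,1,0), (1,0,1). Writing each as a minterm (¬A1·¬A2·¬A3, ¬A1·A2·¬A3, A1·¬A2·A3) and OR-ing them characterizes exactly where f=0, so f is the negation of that disjunction.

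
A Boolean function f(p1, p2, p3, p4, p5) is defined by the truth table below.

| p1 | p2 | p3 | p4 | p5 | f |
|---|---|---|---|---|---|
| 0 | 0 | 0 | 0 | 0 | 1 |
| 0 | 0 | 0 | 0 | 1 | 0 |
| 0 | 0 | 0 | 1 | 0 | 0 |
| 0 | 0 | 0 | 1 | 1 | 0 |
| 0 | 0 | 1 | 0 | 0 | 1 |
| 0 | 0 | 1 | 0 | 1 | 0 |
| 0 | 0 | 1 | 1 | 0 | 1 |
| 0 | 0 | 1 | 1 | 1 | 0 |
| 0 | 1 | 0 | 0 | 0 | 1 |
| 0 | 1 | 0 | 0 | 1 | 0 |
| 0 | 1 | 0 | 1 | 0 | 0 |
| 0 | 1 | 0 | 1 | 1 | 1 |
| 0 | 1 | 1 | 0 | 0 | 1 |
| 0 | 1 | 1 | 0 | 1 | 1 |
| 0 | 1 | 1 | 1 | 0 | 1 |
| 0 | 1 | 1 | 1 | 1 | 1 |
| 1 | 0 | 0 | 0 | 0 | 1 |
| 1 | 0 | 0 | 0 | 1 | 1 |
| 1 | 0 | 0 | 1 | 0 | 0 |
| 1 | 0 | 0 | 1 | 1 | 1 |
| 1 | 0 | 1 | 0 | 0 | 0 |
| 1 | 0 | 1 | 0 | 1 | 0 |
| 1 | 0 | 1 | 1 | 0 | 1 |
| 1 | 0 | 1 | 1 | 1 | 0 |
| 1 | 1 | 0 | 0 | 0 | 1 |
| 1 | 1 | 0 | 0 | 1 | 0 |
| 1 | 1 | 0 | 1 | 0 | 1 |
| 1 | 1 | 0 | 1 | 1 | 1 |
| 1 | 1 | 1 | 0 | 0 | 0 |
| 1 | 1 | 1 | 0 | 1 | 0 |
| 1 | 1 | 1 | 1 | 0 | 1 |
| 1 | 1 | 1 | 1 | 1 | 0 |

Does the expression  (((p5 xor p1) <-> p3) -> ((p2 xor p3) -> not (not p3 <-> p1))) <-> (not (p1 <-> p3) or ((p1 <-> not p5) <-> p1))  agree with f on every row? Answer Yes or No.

No

Test each input against both f and the formula:
  p1=0, p2=0, p3=0, p4=0, p5=0: formula gives 1, f = 1 ✓
  p1=0, p2=0, p3=0, p4=0, p5=1: formula gives 0, f = 0 ✓
  p1=0, p2=0, p3=0, p4=1, p5=0: formula gives 1, but f = 0 ✗
Row (0,0,0,1,0) is a counterexample, so the formula is not equivalent to f.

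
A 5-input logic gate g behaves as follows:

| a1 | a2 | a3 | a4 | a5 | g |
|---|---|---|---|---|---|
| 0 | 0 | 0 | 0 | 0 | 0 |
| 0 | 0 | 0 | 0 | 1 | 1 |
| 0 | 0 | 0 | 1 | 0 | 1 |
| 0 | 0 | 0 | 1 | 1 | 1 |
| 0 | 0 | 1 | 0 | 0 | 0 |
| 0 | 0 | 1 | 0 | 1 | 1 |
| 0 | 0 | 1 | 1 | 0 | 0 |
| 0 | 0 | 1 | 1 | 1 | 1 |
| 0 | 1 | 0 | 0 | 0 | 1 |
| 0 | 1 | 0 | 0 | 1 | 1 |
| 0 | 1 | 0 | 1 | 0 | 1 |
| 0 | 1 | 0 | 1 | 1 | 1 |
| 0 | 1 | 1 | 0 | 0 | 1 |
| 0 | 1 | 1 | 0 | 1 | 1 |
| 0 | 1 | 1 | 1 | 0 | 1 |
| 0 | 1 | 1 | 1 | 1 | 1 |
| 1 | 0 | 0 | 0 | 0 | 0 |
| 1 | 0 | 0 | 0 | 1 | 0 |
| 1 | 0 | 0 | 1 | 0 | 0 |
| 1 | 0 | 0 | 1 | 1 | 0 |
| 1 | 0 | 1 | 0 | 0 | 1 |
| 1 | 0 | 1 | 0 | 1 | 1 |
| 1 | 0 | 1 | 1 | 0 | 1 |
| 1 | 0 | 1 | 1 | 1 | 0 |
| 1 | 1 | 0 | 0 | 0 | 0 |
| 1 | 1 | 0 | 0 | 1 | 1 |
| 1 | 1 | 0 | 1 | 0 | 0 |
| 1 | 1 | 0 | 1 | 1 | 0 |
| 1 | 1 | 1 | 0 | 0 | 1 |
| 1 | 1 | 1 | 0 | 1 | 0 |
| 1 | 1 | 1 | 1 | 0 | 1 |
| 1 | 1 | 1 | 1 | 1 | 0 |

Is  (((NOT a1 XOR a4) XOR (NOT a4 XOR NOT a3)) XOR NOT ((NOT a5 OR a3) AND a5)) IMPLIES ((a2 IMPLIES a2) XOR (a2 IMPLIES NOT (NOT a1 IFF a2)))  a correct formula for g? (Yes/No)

No

Evaluate (((NOT a1 XOR a4) XOR (NOT a4 XOR NOT a3)) XOR NOT ((NOT a5 OR a3) AND a5)) IMPLIES ((a2 IMPLIES a2) XOR (a2 IMPLIES NOT (NOT a1 IFF a2))) on each row and compare to g:
  a1=0, a2=0, a3=0, a4=0, a5=0: formula gives 1, but g = 0 ✗
A single disagreement suffices: at (0,0,0,0,0) they differ, so the formula does not compute g.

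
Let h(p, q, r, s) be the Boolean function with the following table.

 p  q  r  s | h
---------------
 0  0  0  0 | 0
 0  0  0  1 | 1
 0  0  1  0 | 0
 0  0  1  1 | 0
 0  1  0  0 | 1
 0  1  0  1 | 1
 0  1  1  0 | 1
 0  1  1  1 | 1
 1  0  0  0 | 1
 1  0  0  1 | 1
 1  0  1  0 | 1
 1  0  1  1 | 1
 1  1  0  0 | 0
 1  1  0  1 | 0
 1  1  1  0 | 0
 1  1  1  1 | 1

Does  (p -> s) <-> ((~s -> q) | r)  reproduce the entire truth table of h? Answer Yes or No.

Evaluate (p -> s) <-> ((~s -> q) | r) on each row and compare to h:
  p=0, q=0, r=0, s=0: formula gives 0, h = 0 ✓
  p=0, q=0, r=0, s=1: formula gives 1, h = 1 ✓
  p=0, q=0, r=1, s=0: formula gives 1, but h = 0 ✗
Since they disagree at (0,0,1,0), the expression is not a correct formula for h.

No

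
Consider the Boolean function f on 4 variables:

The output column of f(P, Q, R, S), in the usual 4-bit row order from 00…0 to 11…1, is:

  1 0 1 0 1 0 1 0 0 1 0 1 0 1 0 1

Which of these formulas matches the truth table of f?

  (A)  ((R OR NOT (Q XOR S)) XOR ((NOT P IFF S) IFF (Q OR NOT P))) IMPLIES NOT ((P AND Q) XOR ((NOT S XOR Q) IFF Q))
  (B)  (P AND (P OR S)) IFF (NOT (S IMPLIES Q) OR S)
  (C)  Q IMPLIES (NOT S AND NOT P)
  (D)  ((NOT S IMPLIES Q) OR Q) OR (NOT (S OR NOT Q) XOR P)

(A) disagrees with f on (0,0,1,1) (formula → 1, table → 0); rule it out.
(C) disagrees with f on (0,0,0,1) (formula → 1, table → 0); rule it out.
(D) disagrees with f on (0,0,0,0) (formula → 0, table → 1); rule it out.
(B) is the remaining candidate, and it agrees with f on all 16 inputs.

B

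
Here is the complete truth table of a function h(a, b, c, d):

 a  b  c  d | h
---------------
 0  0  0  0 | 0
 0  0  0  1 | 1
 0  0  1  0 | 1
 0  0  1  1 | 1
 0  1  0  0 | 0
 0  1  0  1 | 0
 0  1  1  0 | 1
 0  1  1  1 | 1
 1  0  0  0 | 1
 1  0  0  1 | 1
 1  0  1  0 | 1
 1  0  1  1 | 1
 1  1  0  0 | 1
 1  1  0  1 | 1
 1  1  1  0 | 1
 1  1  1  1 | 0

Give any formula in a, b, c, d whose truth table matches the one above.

h(a, b, c, d) = ~((((((~a & ~b) & ~c) & ~d) | (((~a & b) & ~c) & ~d)) | (((~a & b) & ~c) & d)) | (((a & b) & c) & d))

The 0-rows are (0,0,0,0), (0,1,0,0), (0,1,0,1), (1,1,1,1). Take each as a conjunction (¬a·¬b·¬c·¬d, ¬a·b·¬c·¬d, ¬a·b·¬c·d, a·b·c·d), form their disjunction, and complement — that gives a formula that is 1 everywhere h is.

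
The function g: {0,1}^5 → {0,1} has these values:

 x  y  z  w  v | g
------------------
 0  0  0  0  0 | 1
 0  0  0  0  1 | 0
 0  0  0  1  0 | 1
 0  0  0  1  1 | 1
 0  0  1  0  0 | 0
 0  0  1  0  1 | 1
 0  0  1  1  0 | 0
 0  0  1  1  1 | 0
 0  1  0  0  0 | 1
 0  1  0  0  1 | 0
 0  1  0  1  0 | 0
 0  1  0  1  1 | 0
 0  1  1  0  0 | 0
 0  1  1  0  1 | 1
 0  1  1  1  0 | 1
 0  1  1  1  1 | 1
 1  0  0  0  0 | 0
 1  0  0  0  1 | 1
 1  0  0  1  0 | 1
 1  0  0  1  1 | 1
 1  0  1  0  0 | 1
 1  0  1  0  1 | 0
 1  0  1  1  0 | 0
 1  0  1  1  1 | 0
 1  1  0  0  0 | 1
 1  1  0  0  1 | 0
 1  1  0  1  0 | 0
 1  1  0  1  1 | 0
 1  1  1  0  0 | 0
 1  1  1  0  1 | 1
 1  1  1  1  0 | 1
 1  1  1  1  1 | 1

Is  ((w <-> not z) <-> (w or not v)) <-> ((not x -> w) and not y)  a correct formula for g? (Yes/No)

Yes

Check the formula against g row by row:
  x=0, y=0, z=0, w=0, v=0: formula gives 1, g = 1 ✓
  x=0, y=0, z=0, w=0, v=1: formula gives 0, g = 0 ✓
  x=0, y=0, z=0, w=1, v=0: formula gives 1, g = 1 ✓
  x=0, y=0, z=0, w=1, v=1: formula gives 1, g = 1 ✓
  … (the remaining 28 rows also agree.)
No disagreement on any input; they are logically equivalent.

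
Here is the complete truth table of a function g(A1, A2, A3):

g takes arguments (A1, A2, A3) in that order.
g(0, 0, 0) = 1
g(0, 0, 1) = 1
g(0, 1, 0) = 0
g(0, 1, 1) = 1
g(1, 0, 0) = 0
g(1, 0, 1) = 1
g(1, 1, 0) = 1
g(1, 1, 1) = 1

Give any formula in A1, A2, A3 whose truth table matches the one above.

There are just 2 zero rows: (0,1,0), (1,0,0). Their minterms are ¬A1·A2·¬A3, A1·¬A2·¬A3; the OR of those covers precisely the 0-outputs, and negating it yields g.

g(A1, A2, A3) = not (((not A1 and A2) and not A3) or ((A1 and not A2) and not A3))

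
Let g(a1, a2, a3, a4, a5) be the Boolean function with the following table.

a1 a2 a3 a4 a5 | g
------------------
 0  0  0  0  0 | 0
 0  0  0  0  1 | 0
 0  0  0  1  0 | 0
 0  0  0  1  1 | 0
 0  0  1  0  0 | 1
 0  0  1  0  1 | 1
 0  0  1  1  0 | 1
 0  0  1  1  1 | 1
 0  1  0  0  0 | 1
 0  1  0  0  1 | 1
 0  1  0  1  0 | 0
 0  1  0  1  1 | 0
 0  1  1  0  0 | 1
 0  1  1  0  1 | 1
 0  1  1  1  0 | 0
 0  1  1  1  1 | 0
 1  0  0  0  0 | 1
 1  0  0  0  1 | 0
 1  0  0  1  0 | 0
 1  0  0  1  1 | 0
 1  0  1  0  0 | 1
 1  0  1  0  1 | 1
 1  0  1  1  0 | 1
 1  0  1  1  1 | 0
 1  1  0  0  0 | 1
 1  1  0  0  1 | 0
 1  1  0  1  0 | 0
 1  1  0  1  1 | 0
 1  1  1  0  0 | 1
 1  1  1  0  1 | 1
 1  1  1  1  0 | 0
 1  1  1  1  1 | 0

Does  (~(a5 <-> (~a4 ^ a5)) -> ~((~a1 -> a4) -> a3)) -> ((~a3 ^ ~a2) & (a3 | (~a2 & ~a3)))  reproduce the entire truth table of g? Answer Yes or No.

Check the formula against g row by row:
  a1=0, a2=0, a3=0, a4=0, a5=0: formula gives 1, but g = 0 ✗
Row (0,0,0,0,0) is a counterexample, so the formula is not equivalent to g.

No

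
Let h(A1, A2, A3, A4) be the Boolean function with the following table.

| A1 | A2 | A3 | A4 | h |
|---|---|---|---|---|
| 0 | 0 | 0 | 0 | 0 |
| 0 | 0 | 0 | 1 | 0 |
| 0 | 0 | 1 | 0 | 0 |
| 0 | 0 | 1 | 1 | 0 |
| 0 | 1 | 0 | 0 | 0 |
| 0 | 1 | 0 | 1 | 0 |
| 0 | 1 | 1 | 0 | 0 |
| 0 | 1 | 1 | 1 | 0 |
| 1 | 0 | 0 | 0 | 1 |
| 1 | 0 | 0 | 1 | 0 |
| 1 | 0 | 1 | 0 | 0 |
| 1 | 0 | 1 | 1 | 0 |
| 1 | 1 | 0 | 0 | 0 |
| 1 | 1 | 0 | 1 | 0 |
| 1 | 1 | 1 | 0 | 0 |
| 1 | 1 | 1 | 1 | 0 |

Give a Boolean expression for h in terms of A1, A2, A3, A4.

Only row (1,0,0,0) gives 1. That row's minterm A1·¬A2·¬A3·¬A4 is h directly.

h(A1, A2, A3, A4) = ((A1 ∧ ¬A2) ∧ ¬A3) ∧ ¬A4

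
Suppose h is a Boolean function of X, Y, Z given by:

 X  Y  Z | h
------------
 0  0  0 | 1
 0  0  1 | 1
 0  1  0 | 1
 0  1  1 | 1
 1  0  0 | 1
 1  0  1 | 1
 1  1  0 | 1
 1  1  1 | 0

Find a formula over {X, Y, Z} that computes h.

Only row (1,1,1) gives 0. So h is 1 everywhere except there — the complement of the minterm X·Y·Z.

h(X, Y, Z) = ¬((X ∧ Y) ∧ Z)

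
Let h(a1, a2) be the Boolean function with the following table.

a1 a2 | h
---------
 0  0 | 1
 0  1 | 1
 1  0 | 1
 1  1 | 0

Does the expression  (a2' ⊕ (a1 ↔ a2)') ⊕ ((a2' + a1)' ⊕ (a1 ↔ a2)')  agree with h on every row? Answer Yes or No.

Evaluate (a2' ⊕ (a1 ↔ a2)') ⊕ ((a2' + a1)' ⊕ (a1 ↔ a2)') on each row and compare to h:
  a1=0, a2=0: formula gives 1, h = 1 ✓
  a1=0, a2=1: formula gives 1, h = 1 ✓
  a1=1, a2=0: formula gives 1, h = 1 ✓
  a1=1, a2=1: formula gives 0, h = 0 ✓
All 4 rows match — the expression computes h exactly.

Yes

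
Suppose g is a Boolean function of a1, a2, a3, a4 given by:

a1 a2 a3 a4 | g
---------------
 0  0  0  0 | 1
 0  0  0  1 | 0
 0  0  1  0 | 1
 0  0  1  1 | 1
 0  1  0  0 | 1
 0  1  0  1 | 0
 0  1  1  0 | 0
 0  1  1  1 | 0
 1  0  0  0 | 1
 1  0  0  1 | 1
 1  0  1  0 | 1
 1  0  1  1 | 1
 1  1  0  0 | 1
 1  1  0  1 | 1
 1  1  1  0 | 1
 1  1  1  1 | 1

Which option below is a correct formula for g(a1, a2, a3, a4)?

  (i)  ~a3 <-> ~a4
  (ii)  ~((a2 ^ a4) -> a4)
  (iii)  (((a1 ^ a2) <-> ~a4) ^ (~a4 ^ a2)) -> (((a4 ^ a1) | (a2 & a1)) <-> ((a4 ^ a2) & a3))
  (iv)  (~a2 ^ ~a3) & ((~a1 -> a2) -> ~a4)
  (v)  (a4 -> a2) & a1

iii

(i): at (0,0,1,0) it gives 0, but g = 1 — eliminated.
(ii): at (0,0,0,0) it gives 0, but g = 1 — eliminated.
(iv): at (0,0,0,0) it gives 0, but g = 1 — eliminated.
(v): at (0,0,0,0) it gives 0, but g = 1 — eliminated.
(iii) is the remaining candidate, and it agrees with g on all 16 inputs.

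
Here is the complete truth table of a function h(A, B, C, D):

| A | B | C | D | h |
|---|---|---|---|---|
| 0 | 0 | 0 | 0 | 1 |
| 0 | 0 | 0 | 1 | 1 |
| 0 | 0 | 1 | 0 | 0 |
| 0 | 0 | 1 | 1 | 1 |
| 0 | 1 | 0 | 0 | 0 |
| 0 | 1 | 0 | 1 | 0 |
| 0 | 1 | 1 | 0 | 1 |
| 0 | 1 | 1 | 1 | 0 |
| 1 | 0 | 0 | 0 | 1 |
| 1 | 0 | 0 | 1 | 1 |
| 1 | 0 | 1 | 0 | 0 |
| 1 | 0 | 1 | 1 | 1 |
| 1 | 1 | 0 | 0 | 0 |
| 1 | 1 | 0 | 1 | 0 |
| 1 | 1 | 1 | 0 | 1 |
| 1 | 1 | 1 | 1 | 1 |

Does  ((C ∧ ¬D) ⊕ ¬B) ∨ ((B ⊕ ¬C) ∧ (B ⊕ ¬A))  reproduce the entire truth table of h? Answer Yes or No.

Yes

Evaluate ((C ∧ ¬D) ⊕ ¬B) ∨ ((B ⊕ ¬C) ∧ (B ⊕ ¬A)) on each row and compare to h:
  A=0, B=0, C=0, D=0: formula gives 1, h = 1 ✓
  A=0, B=0, C=0, D=1: formula gives 1, h = 1 ✓
  A=0, B=0, C=1, D=0: formula gives 0, h = 0 ✓
  A=0, B=0, C=1, D=1: formula gives 1, h = 1 ✓
  …and likewise for the remaining 12 rows.
Every row agrees, so the formula is equivalent.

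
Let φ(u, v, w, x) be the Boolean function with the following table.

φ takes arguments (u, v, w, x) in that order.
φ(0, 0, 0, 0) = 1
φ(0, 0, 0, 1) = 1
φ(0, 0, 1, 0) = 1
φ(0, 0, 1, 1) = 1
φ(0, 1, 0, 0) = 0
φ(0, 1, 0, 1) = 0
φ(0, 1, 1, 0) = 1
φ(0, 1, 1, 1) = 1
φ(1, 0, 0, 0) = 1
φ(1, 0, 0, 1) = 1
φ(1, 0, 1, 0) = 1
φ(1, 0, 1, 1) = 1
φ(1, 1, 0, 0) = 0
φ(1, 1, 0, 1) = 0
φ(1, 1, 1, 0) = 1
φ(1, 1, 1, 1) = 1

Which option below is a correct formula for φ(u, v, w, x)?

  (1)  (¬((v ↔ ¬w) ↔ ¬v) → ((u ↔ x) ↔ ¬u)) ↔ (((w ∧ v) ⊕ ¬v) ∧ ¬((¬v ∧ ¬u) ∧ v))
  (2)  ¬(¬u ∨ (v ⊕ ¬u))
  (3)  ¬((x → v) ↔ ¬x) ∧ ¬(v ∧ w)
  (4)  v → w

4

(1): at (0,0,0,1) it gives 0, but φ = 1 — eliminated.
(2): at (0,0,0,0) it gives 0, but φ = 1 — eliminated.
(3): at (0,0,0,0) it gives 0, but φ = 1 — eliminated.
That leaves (4). Evaluating it on every row reproduces the table of φ exactly.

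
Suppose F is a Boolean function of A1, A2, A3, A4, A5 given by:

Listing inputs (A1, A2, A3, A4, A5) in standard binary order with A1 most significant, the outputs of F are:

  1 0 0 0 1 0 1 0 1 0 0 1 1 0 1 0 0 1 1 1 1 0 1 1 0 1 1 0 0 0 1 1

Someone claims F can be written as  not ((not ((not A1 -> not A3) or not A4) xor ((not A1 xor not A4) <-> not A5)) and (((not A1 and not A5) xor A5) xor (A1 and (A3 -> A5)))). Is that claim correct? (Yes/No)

Check the formula against F row by row:
  A1=0, A2=0, A3=0, A4=0, A5=0: formula gives 1, F = 1 ✓
  A1=0, A2=0, A3=0, A4=0, A5=1: formula gives 0, F = 0 ✓
  A1=0, A2=0, A3=0, A4=1, A5=0: formula gives 0, F = 0 ✓
  A1=0, A2=0, A3=0, A4=1, A5=1: formula gives 1, but F = 0 ✗
Since they disagree at (0,0,0,1,1), the expression is not a correct formula for F.

No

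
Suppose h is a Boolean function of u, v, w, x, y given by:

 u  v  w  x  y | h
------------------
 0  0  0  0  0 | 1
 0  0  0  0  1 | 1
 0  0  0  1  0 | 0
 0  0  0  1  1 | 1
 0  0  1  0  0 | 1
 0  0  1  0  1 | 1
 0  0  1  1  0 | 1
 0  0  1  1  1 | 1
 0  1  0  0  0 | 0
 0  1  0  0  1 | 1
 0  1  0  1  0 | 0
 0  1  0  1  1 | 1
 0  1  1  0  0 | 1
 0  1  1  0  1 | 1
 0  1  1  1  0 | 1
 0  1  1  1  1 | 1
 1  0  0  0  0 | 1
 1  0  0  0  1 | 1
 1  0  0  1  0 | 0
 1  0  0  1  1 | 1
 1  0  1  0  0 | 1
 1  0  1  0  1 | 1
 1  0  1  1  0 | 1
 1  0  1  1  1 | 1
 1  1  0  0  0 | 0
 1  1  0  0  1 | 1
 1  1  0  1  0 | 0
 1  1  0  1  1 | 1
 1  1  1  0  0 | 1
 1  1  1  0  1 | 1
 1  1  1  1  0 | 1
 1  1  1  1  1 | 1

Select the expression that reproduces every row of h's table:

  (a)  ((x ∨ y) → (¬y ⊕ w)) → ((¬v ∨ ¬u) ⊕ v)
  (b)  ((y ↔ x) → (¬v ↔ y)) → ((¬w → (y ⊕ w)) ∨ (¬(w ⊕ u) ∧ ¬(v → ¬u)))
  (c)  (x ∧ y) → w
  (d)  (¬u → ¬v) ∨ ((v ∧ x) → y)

b

(a) disagrees with h on (0,0,0,1,0) (formula → 1, table → 0); rule it out.
(c) disagrees with h on (0,0,0,1,0) (formula → 1, table → 0); rule it out.
(d) disagrees with h on (0,0,0,1,0) (formula → 1, table → 0); rule it out.
Only (b) survives; checking it on all 32 rows confirms it matches h.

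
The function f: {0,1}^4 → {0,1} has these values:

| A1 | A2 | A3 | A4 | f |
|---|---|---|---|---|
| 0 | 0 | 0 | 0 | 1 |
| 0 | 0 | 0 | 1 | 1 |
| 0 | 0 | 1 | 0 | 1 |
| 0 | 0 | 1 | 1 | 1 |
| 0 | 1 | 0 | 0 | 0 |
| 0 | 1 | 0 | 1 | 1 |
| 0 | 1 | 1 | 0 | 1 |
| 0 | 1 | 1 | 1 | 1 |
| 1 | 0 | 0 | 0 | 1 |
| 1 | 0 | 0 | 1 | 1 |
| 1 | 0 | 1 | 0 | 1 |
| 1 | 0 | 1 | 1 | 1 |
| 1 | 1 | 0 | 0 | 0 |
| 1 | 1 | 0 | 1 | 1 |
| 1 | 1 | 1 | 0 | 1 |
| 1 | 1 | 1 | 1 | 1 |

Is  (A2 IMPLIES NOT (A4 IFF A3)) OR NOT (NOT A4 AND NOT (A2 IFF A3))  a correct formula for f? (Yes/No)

Yes

Check the formula against f row by row:
  A1=0, A2=0, A3=0, A4=0: formula gives 1, f = 1 ✓
  A1=0, A2=0, A3=0, A4=1: formula gives 1, f = 1 ✓
  A1=0, A2=0, A3=1, A4=0: formula gives 1, f = 1 ✓
  A1=0, A2=0, A3=1, A4=1: formula gives 1, f = 1 ✓
  … (the remaining 12 rows also agree.)
Every row agrees, so the formula is equivalent.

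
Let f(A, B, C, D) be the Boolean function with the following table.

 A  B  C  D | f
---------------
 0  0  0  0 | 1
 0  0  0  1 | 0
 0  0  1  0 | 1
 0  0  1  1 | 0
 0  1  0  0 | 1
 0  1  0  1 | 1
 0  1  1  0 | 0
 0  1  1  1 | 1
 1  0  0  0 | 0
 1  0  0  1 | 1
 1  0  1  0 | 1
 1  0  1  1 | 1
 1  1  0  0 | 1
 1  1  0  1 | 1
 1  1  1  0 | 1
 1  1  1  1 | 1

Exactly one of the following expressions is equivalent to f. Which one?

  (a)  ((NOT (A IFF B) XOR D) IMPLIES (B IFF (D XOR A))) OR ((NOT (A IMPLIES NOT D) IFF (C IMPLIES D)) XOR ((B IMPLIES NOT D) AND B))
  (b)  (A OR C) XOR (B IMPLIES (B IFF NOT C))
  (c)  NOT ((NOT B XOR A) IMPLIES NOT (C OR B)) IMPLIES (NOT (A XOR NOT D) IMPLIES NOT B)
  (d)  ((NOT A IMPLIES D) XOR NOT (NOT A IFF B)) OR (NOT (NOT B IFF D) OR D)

(b) fails at (0,0,0,1): the formula yields 1, f is 0.
(c) fails at (0,0,0,1): the formula yields 1, f is 0.
(d) fails at (0,0,0,1): the formula yields 1, f is 0.
Only (a) survives; checking it on all 16 rows confirms it matches f.

a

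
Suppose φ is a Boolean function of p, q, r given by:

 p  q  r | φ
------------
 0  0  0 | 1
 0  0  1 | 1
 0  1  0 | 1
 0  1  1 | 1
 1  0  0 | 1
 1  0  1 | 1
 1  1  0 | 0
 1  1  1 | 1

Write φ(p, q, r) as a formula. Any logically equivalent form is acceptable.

φ is 0 on exactly one input, (1,1,0), whose minterm is p·q·¬r. So φ is the negation of that single conjunction.

φ(p, q, r) = ~((p & q) & ~r)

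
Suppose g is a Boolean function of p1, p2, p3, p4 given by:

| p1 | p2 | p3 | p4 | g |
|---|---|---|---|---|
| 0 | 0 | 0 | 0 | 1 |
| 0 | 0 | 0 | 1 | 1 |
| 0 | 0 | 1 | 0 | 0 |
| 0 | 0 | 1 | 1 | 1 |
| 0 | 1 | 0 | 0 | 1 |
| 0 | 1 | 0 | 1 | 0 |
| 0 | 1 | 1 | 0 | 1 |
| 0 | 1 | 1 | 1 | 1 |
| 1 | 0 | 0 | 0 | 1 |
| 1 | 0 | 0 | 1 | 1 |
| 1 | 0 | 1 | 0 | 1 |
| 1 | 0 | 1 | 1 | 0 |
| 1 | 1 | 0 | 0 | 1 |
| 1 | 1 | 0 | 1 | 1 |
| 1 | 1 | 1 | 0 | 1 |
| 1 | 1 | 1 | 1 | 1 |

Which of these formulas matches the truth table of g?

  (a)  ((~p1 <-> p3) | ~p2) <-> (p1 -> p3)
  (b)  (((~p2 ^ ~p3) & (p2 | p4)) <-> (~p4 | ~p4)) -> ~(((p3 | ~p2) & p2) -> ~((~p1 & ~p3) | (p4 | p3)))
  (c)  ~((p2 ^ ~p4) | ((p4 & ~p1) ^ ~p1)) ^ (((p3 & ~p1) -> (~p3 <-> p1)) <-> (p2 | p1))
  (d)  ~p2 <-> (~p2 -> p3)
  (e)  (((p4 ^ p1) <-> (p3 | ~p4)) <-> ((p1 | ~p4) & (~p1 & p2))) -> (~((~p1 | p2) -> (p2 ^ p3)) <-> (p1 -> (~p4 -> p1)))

e

(a) disagrees with g on (0,0,1,0) (formula → 1, table → 0); rule it out.
(b) disagrees with g on (0,0,0,1) (formula → 0, table → 1); rule it out.
(c) disagrees with g on (0,0,0,0) (formula → 0, table → 1); rule it out.
(d) disagrees with g on (0,0,0,0) (formula → 0, table → 1); rule it out.
(e) is the remaining candidate, and it agrees with g on all 16 inputs.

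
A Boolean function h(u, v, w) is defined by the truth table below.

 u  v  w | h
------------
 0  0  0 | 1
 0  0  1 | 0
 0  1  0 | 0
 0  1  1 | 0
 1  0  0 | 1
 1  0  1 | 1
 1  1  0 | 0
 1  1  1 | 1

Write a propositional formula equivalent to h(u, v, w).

h(u, v, w) = ((((~u & ~v) & ~w) | ((u & ~v) & ~w)) | ((u & ~v) & w)) | ((u & v) & w)

h=1 on 4 inputs: (0,0,0), (1,0,0), (1,0,1), (1,1,1). Reading each as a conjunction of literals (¬u·¬v·¬w, u·¬v·¬w, u·¬v·w, u·v·w) and taking the OR gives the canonical DNF.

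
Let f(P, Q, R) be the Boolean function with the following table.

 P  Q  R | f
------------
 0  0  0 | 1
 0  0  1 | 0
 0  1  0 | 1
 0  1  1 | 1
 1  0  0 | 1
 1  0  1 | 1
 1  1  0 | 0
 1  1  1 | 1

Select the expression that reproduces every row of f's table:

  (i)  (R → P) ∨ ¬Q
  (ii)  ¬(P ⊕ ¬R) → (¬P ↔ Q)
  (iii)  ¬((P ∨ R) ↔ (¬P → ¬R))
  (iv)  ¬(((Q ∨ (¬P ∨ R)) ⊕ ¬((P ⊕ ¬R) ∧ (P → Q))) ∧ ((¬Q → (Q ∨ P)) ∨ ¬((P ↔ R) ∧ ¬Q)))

(i) disagrees with f on (0,0,1) (formula → 1, table → 0); rule it out.
(iii) disagrees with f on (0,0,1) (formula → 1, table → 0); rule it out.
(iv) disagrees with f on (0,0,1) (formula → 1, table → 0); rule it out.
That leaves (ii). Evaluating it on every row reproduces the table of f exactly.

ii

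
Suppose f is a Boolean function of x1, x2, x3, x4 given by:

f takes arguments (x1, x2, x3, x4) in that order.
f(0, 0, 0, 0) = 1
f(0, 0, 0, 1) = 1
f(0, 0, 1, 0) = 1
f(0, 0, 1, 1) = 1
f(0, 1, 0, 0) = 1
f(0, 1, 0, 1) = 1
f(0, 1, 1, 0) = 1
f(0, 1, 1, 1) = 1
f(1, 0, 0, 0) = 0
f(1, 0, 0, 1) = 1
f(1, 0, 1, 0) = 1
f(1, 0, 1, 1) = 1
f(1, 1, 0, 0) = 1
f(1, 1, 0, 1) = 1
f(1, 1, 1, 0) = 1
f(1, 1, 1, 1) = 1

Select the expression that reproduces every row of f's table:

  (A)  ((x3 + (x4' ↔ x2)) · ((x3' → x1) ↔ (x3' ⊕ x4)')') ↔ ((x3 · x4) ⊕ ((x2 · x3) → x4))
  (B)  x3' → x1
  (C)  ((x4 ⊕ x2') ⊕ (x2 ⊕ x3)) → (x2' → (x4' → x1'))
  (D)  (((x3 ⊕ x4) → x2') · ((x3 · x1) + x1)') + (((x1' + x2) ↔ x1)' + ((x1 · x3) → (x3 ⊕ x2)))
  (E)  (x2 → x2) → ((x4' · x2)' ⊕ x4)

(A) fails at (0,0,0,0): the formula yields 0, f is 1.
(B) fails at (0,0,0,0): the formula yields 0, f is 1.
(D) fails at (1,0,0,0): the formula yields 1, f is 0.
(E) fails at (0,0,0,1): the formula yields 0, f is 1.
(C) is the remaining candidate, and it agrees with f on all 16 inputs.

C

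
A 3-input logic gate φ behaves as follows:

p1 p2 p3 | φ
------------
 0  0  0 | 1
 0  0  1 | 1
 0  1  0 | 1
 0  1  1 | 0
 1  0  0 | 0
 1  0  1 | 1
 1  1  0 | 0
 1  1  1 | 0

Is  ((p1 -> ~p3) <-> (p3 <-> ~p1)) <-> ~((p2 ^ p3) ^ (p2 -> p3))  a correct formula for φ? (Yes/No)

Yes

Test each input against both φ and the formula:
  p1=0, p2=0, p3=0: formula gives 1, φ = 1 ✓
  p1=0, p2=0, p3=1: formula gives 1, φ = 1 ✓
  p1=0, p2=1, p3=0: formula gives 1, φ = 1 ✓
  p1=0, p2=1, p3=1: formula gives 0, φ = 0 ✓
  p1=1, p2=0, p3=0: formula gives 0, φ = 0 ✓
  … (the remaining 3 rows also agree.)
Every row agrees, so the formula is equivalent.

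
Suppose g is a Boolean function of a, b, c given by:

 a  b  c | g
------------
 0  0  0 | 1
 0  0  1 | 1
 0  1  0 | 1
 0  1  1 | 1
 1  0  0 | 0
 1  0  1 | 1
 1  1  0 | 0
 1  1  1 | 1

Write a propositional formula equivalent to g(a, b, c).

g is 0 on only 2 rows — (1,0,0), (1,1,0). Writing each as a minterm (a·¬b·¬c, a·b·¬c) and OR-ing them characterizes exactly where g=0, so g is the negation of that disjunction.

g(a, b, c) = NOT (((a AND NOT b) AND NOT c) OR ((a AND b) AND NOT c))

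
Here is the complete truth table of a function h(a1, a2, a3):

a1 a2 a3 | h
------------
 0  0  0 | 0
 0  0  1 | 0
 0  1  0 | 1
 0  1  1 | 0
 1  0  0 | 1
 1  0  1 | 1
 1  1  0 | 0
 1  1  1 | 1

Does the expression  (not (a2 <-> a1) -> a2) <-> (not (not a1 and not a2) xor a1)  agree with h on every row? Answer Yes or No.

No

Check the formula against h row by row:
  a1=0, a2=0, a3=0: formula gives 0, h = 0 ✓
  a1=0, a2=0, a3=1: formula gives 0, h = 0 ✓
  a1=0, a2=1, a3=0: formula gives 1, h = 1 ✓
  a1=0, a2=1, a3=1: formula gives 1, but h = 0 ✗
Since they disagree at (0,1,1), the expression is not a correct formula for h.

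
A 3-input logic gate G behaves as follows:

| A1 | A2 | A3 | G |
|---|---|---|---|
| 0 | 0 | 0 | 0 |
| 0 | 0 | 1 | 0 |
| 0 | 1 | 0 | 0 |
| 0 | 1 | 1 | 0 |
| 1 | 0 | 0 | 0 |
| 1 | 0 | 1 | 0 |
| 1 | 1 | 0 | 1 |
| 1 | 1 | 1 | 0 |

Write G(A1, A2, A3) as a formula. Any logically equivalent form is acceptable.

G is 1 on exactly one input, (1,1,0), whose minterm is A1·A2·¬A3. So G is just that conjunction.

G(A1, A2, A3) = (A1 & A2) & ~A3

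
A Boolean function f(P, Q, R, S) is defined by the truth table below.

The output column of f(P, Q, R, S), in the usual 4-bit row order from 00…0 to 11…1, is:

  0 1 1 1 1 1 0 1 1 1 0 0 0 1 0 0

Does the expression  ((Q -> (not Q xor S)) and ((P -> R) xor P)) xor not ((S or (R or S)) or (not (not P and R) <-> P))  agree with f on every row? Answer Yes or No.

Yes

Check the formula against f row by row:
  P=0, Q=0, R=0, S=0: formula gives 0, f = 0 ✓
  P=0, Q=0, R=0, S=1: formula gives 1, f = 1 ✓
  P=0, Q=0, R=1, S=0: formula gives 1, f = 1 ✓
  P=0, Q=0, R=1, S=1: formula gives 1, f = 1 ✓
  …and likewise for the remaining 12 rows.
Every row agrees, so the formula is equivalent.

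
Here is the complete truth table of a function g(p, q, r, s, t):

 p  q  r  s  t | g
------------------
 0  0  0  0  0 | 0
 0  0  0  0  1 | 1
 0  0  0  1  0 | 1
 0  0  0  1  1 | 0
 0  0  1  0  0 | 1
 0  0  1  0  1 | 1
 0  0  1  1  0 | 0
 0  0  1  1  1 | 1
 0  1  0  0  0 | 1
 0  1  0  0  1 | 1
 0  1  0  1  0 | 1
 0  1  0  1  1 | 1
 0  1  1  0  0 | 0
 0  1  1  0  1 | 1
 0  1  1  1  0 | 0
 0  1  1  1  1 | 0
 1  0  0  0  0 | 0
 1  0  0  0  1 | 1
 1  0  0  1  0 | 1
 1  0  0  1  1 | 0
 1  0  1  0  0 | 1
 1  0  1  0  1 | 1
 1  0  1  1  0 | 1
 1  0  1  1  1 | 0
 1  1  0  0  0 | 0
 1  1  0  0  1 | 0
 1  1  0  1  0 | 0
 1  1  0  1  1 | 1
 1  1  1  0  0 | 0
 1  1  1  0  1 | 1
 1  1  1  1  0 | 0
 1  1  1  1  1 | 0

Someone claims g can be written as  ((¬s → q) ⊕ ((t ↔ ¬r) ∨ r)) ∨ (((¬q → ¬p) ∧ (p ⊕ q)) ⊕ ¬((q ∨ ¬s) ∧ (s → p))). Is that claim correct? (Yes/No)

No

Test each input against both g and the formula:
  p=0, q=0, r=0, s=0, t=0: formula gives 0, g = 0 ✓
  p=0, q=0, r=0, s=0, t=1: formula gives 1, g = 1 ✓
  p=0, q=0, r=0, s=1, t=0: formula gives 1, g = 1 ✓
  p=0, q=0, r=0, s=1, t=1: formula gives 1, but g = 0 ✗
Row (0,0,0,1,1) is a counterexample, so the formula is not equivalent to g.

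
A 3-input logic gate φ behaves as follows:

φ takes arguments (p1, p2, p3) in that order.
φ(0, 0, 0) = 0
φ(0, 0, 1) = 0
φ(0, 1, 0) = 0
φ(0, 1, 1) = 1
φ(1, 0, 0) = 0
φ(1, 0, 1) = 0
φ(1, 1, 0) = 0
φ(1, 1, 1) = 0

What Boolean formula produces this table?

φ is 1 on exactly one input, (0,1,1), whose minterm is ¬p1·p2·p3. So φ is just that conjunction.

φ(p1, p2, p3) = (~p1 & p2) & p3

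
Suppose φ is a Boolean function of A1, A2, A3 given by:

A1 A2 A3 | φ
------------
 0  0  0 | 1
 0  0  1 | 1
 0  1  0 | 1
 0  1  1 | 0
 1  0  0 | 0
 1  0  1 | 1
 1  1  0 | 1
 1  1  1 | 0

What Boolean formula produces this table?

φ(A1, A2, A3) = not ((((not A1 and A2) and A3) or ((A1 and not A2) and not A3)) or ((A1 and A2) and A3))

There are just 3 zero rows: (0,1,1), (1,0,0), (1,1,1). Their minterms are ¬A1·A2·A3, A1·¬A2·¬A3, A1·A2·A3; the OR of those covers precisely the 0-outputs, and negating it yields φ.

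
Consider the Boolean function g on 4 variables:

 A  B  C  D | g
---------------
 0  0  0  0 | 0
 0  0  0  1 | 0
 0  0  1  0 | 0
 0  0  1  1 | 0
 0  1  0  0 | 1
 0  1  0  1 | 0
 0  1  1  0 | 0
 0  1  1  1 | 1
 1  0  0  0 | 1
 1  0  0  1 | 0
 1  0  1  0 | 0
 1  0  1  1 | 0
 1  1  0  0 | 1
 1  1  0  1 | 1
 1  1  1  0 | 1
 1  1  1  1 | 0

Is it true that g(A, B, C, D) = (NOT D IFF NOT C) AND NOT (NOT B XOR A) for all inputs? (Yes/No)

No

Evaluate (NOT D IFF NOT C) AND NOT (NOT B XOR A) on each row and compare to g:
  A=0, B=0, C=0, D=0: formula gives 0, g = 0 ✓
  A=0, B=0, C=0, D=1: formula gives 0, g = 0 ✓
  A=0, B=0, C=1, D=0: formula gives 0, g = 0 ✓
  A=0, B=0, C=1, D=1: formula gives 0, g = 0 ✓
  …
  A=1, B=0, C=1, D=1: formula gives 1, but g = 0 ✗
Row (1,0,1,1) is a counterexample, so the formula is not equivalent to g.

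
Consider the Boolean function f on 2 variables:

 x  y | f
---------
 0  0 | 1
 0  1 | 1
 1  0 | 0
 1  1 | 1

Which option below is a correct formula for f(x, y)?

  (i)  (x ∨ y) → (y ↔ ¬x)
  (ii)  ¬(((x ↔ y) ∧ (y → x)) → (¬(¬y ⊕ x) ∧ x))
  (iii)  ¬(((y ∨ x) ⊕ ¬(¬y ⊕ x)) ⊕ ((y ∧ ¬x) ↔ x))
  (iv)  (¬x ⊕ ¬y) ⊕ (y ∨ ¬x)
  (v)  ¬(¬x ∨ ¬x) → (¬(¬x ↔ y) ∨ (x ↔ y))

v

(i): at (1,0) it gives 1, but f = 0 — eliminated.
(ii): at (0,1) it gives 0, but f = 1 — eliminated.
(iii): at (0,0) it gives 0, but f = 1 — eliminated.
(iv): at (0,1) it gives 0, but f = 1 — eliminated.
(v) is the remaining candidate, and it agrees with f on all 4 inputs.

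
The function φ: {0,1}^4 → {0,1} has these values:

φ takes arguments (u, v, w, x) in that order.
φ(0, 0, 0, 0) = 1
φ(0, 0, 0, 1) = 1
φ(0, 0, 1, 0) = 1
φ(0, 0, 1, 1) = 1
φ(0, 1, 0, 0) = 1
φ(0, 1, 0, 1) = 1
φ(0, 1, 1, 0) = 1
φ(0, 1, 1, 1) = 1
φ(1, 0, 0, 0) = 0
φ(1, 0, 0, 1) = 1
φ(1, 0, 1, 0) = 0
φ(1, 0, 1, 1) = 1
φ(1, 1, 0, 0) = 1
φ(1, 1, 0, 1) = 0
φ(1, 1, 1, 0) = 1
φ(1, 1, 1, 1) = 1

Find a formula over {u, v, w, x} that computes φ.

The 0-rows are (1,0,0,0), (1,0,1,0), (1,1,0,1). Take each as a conjunction (u·¬v·¬w·¬x, u·¬v·w·¬x, u·v·¬w·x), form their disjunction, and complement — that gives a formula that is 1 everywhere φ is.

φ(u, v, w, x) = (((((u · v') · w') · x') + (((u · v') · w) · x')) + (((u · v) · w') · x))'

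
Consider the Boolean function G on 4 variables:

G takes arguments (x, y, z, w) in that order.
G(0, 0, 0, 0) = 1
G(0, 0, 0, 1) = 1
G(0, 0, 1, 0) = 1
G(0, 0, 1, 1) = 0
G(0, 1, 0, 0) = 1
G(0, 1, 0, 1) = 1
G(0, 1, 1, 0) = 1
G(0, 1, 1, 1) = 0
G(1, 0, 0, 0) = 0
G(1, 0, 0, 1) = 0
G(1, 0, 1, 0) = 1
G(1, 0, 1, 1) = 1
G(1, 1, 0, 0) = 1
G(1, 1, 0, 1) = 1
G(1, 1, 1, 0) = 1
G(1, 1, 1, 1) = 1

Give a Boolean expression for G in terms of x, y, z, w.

G(x, y, z, w) = ¬((((((¬x ∧ ¬y) ∧ z) ∧ w) ∨ (((¬x ∧ y) ∧ z) ∧ w)) ∨ (((x ∧ ¬y) ∧ ¬z) ∧ ¬w)) ∨ (((x ∧ ¬y) ∧ ¬z) ∧ w))

G is 0 on only 4 rows — (0,0,1,1), (0,1,1,1), (1,0,0,0), (1,0,0,1). Writing each as a minterm (¬x·¬y·z·w, ¬x·y·z·w, x·¬y·¬z·¬w, x·¬y·¬z·w) and OR-ing them characterizes exactly where G=0, so G is the negation of that disjunction.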